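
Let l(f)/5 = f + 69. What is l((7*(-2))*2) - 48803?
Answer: -48598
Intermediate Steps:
l(f) = 345 + 5*f (l(f) = 5*(f + 69) = 5*(69 + f) = 345 + 5*f)
l((7*(-2))*2) - 48803 = (345 + 5*((7*(-2))*2)) - 48803 = (345 + 5*(-14*2)) - 48803 = (345 + 5*(-28)) - 48803 = (345 - 140) - 48803 = 205 - 48803 = -48598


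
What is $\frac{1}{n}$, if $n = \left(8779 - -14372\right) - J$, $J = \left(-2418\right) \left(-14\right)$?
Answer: $- \frac{1}{10701} \approx -9.3449 \cdot 10^{-5}$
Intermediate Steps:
$J = 33852$
$n = -10701$ ($n = \left(8779 - -14372\right) - 33852 = \left(8779 + 14372\right) - 33852 = 23151 - 33852 = -10701$)
$\frac{1}{n} = \frac{1}{-10701} = - \frac{1}{10701}$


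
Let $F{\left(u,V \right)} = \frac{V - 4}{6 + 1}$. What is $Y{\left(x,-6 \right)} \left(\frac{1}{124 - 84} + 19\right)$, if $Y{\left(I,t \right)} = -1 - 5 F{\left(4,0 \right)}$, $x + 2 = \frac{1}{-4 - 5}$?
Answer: $\frac{9893}{280} \approx 35.332$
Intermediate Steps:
$x = - \frac{19}{9}$ ($x = -2 + \frac{1}{-4 - 5} = -2 + \frac{1}{-9} = -2 - \frac{1}{9} = - \frac{19}{9} \approx -2.1111$)
$F{\left(u,V \right)} = - \frac{4}{7} + \frac{V}{7}$ ($F{\left(u,V \right)} = \frac{-4 + V}{7} = \left(-4 + V\right) \frac{1}{7} = - \frac{4}{7} + \frac{V}{7}$)
$Y{\left(I,t \right)} = \frac{13}{7}$ ($Y{\left(I,t \right)} = -1 - 5 \left(- \frac{4}{7} + \frac{1}{7} \cdot 0\right) = -1 - 5 \left(- \frac{4}{7} + 0\right) = -1 - - \frac{20}{7} = -1 + \frac{20}{7} = \frac{13}{7}$)
$Y{\left(x,-6 \right)} \left(\frac{1}{124 - 84} + 19\right) = \frac{13 \left(\frac{1}{124 - 84} + 19\right)}{7} = \frac{13 \left(\frac{1}{40} + 19\right)}{7} = \frac{13}{7} \cdot \frac{761}{40} = \frac{9893}{280}$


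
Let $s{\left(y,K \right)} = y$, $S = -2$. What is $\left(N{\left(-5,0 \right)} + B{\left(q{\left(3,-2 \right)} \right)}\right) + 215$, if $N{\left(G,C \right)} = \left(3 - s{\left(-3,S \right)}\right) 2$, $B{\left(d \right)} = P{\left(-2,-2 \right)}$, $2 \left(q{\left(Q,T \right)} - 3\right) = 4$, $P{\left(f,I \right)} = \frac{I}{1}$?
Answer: $225$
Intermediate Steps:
$P{\left(f,I \right)} = I$ ($P{\left(f,I \right)} = I 1 = I$)
$q{\left(Q,T \right)} = 5$ ($q{\left(Q,T \right)} = 3 + \frac{1}{2} \cdot 4 = 3 + 2 = 5$)
$B{\left(d \right)} = -2$
$N{\left(G,C \right)} = 12$ ($N{\left(G,C \right)} = \left(3 - -3\right) 2 = \left(3 + 3\right) 2 = 6 \cdot 2 = 12$)
$\left(N{\left(-5,0 \right)} + B{\left(q{\left(3,-2 \right)} \right)}\right) + 215 = \left(12 - 2\right) + 215 = 10 + 215 = 225$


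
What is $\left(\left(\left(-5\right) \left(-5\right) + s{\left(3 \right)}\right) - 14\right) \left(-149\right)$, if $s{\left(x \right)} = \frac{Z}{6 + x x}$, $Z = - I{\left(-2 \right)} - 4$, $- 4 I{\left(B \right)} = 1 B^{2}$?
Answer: $- \frac{8046}{5} \approx -1609.2$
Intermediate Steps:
$I{\left(B \right)} = - \frac{B^{2}}{4}$ ($I{\left(B \right)} = - \frac{1 B^{2}}{4} = - \frac{B^{2}}{4}$)
$Z = -3$ ($Z = - \frac{\left(-1\right) \left(-2\right)^{2}}{4} - 4 = - \frac{\left(-1\right) 4}{4} - 4 = \left(-1\right) \left(-1\right) - 4 = 1 - 4 = -3$)
$s{\left(x \right)} = - \frac{3}{6 + x^{2}}$ ($s{\left(x \right)} = - \frac{3}{6 + x x} = - \frac{3}{6 + x^{2}}$)
$\left(\left(\left(-5\right) \left(-5\right) + s{\left(3 \right)}\right) - 14\right) \left(-149\right) = \left(\left(\left(-5\right) \left(-5\right) - \frac{3}{6 + 3^{2}}\right) - 14\right) \left(-149\right) = \left(\left(25 - \frac{3}{6 + 9}\right) - 14\right) \left(-149\right) = \left(\left(25 - \frac{3}{15}\right) - 14\right) \left(-149\right) = \left(\left(25 - \frac{1}{5}\right) - 14\right) \left(-149\right) = \left(\frac{124}{5} - 14\right) \left(-149\right) = \frac{54}{5} \left(-149\right) = - \frac{8046}{5}$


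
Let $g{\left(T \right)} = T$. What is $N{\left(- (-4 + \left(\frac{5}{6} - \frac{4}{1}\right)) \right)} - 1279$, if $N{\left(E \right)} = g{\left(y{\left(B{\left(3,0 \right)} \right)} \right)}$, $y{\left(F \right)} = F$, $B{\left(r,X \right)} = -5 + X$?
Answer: $-1284$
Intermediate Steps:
$N{\left(E \right)} = -5$ ($N{\left(E \right)} = -5 + 0 = -5$)
$N{\left(- (-4 + \left(\frac{5}{6} - \frac{4}{1}\right)) \right)} - 1279 = -5 - 1279 = -1284$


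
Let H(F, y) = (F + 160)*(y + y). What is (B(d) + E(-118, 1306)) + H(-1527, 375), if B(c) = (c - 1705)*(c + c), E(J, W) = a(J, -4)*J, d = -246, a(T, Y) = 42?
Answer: -70314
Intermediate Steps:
H(F, y) = 2*y*(160 + F) (H(F, y) = (160 + F)*(2*y) = 2*y*(160 + F))
E(J, W) = 42*J
B(c) = 2*c*(-1705 + c) (B(c) = (-1705 + c)*(2*c) = 2*c*(-1705 + c))
(B(d) + E(-118, 1306)) + H(-1527, 375) = (2*(-246)*(-1705 - 246) + 42*(-118)) + 2*375*(160 - 1527) = (2*(-246)*(-1951) - 4956) + 2*375*(-1367) = (959892 - 4956) - 1025250 = 954936 - 1025250 = -70314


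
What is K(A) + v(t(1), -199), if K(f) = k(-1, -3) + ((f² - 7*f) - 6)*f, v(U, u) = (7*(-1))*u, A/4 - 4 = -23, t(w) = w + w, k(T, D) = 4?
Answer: -477555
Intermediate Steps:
t(w) = 2*w
A = -76 (A = 16 + 4*(-23) = 16 - 92 = -76)
v(U, u) = -7*u
K(f) = 4 + f*(-6 + f² - 7*f) (K(f) = 4 + ((f² - 7*f) - 6)*f = 4 + (-6 + f² - 7*f)*f = 4 + f*(-6 + f² - 7*f))
K(A) + v(t(1), -199) = (4 + (-76)³ - 7*(-76)² - 6*(-76)) - 7*(-199) = (4 - 438976 - 7*5776 + 456) + 1393 = (4 - 438976 - 40432 + 456) + 1393 = -478948 + 1393 = -477555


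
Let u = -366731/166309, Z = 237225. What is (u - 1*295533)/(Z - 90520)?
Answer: -49150164428/24398361845 ≈ -2.0145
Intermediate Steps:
u = -366731/166309 (u = -366731*1/166309 = -366731/166309 ≈ -2.2051)
(u - 1*295533)/(Z - 90520) = (-366731/166309 - 1*295533)/(237225 - 90520) = (-366731/166309 - 295533)/146705 = -49150164428/166309*1/146705 = -49150164428/24398361845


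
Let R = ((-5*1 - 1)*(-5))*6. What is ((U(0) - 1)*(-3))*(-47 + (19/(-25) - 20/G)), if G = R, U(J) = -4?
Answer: -10771/15 ≈ -718.07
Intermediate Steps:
R = 180 (R = ((-5 - 1)*(-5))*6 = -6*(-5)*6 = 30*6 = 180)
G = 180
((U(0) - 1)*(-3))*(-47 + (19/(-25) - 20/G)) = ((-4 - 1)*(-3))*(-47 + (19/(-25) - 20/180)) = (-5*(-3))*(-47 + (19*(-1/25) - 20*1/180)) = 15*(-47 + (-19/25 - ⅑)) = 15*(-47 - 196/225) = 15*(-10771/225) = -10771/15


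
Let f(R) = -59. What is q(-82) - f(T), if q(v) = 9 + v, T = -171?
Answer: -14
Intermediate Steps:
q(-82) - f(T) = (9 - 82) - 1*(-59) = -73 + 59 = -14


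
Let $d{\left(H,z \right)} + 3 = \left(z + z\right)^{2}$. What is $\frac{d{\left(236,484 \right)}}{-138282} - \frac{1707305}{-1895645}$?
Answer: $- \frac{308033924707}{52426716378} \approx -5.8755$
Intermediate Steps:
$d{\left(H,z \right)} = -3 + 4 z^{2}$ ($d{\left(H,z \right)} = -3 + \left(z + z\right)^{2} = -3 + \left(2 z\right)^{2} = -3 + 4 z^{2}$)
$\frac{d{\left(236,484 \right)}}{-138282} - \frac{1707305}{-1895645} = \frac{-3 + 4 \cdot 484^{2}}{-138282} - \frac{1707305}{-1895645} = \left(-3 + 4 \cdot 234256\right) \left(- \frac{1}{138282}\right) - - \frac{341461}{379129} = \left(-3 + 937024\right) \left(- \frac{1}{138282}\right) + \frac{341461}{379129} = 937021 \left(- \frac{1}{138282}\right) + \frac{341461}{379129} = - \frac{937021}{138282} + \frac{341461}{379129} = - \frac{308033924707}{52426716378}$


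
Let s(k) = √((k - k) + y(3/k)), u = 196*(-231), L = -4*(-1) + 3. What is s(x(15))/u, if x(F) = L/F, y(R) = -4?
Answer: -I/22638 ≈ -4.4174e-5*I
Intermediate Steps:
L = 7 (L = 4 + 3 = 7)
x(F) = 7/F
u = -45276
s(k) = 2*I (s(k) = √((k - k) - 4) = √(0 - 4) = √(-4) = 2*I)
s(x(15))/u = (2*I)/(-45276) = (2*I)*(-1/45276) = -I/22638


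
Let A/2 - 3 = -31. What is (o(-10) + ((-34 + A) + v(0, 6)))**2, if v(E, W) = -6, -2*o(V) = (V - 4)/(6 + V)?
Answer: 152881/16 ≈ 9555.1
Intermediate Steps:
A = -56 (A = 6 + 2*(-31) = 6 - 62 = -56)
o(V) = -(-4 + V)/(2*(6 + V)) (o(V) = -(V - 4)/(2*(6 + V)) = -(-4 + V)/(2*(6 + V)))
(o(-10) + ((-34 + A) + v(0, 6)))**2 = ((4 - 1*(-10))/(2*(6 - 10)) + ((-34 - 56) - 6))**2 = ((1/2)*(4 + 10)/(-4) + (-90 - 6))**2 = ((1/2)*(-1/4)*14 - 96)**2 = (-7/4 - 96)**2 = (-391/4)**2 = 152881/16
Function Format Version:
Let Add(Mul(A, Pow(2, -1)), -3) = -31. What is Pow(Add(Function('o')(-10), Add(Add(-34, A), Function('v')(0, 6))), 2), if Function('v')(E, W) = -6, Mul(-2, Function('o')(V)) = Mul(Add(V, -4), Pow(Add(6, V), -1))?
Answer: Rational(152881, 16) ≈ 9555.1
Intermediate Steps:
A = -56 (A = Add(6, Mul(2, -31)) = Add(6, -62) = -56)
Function('o')(V) = Mul(Rational(-1, 2), Pow(Add(6, V), -1), Add(-4, V)) (Function('o')(V) = Mul(Rational(-1, 2), Mul(Add(V, -4), Pow(Add(6, V), -1))) = Mul(Rational(-1, 2), Mul(Add(-4, V), Pow(Add(6, V), -1))) = Mul(Rational(-1, 2), Mul(Pow(Add(6, V), -1), Add(-4, V))) = Mul(Rational(-1, 2), Pow(Add(6, V), -1), Add(-4, V)))
Pow(Add(Function('o')(-10), Add(Add(-34, A), Function('v')(0, 6))), 2) = Pow(Add(Mul(Rational(1, 2), Pow(Add(6, -10), -1), Add(4, Mul(-1, -10))), Add(Add(-34, -56), -6)), 2) = Pow(Add(Mul(Rational(1, 2), Pow(-4, -1), Add(4, 10)), Add(-90, -6)), 2) = Pow(Add(Mul(Rational(1, 2), Rational(-1, 4), 14), -96), 2) = Pow(Add(Rational(-7, 4), -96), 2) = Pow(Rational(-391, 4), 2) = Rational(152881, 16)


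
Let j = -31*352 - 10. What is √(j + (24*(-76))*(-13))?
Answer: √12790 ≈ 113.09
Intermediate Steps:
j = -10922 (j = -10912 - 10 = -10922)
√(j + (24*(-76))*(-13)) = √(-10922 + (24*(-76))*(-13)) = √(-10922 - 1824*(-13)) = √(-10922 + 23712) = √12790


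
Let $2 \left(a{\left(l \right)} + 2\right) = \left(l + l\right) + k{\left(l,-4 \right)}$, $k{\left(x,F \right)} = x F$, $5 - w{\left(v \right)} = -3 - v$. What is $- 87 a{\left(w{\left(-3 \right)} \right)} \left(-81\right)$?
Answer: $-49329$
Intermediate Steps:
$w{\left(v \right)} = 8 + v$ ($w{\left(v \right)} = 5 - \left(-3 - v\right) = 5 + \left(3 + v\right) = 8 + v$)
$k{\left(x,F \right)} = F x$
$a{\left(l \right)} = -2 - l$ ($a{\left(l \right)} = -2 + \frac{\left(l + l\right) - 4 l}{2} = -2 + \frac{2 l - 4 l}{2} = -2 + \frac{\left(-2\right) l}{2} = -2 - l$)
$- 87 a{\left(w{\left(-3 \right)} \right)} \left(-81\right) = - 87 \left(-2 - \left(8 - 3\right)\right) \left(-81\right) = - 87 \left(-2 - 5\right) \left(-81\right) = \left(-87\right) \left(-7\right) \left(-81\right) = 609 \left(-81\right) = -49329$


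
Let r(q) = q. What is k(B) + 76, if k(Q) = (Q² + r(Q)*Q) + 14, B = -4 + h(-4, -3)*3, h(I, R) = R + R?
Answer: 1058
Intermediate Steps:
h(I, R) = 2*R
B = -22 (B = -4 + (2*(-3))*3 = -4 - 6*3 = -4 - 18 = -22)
k(Q) = 14 + 2*Q² (k(Q) = (Q² + Q*Q) + 14 = (Q² + Q²) + 14 = 2*Q² + 14 = 14 + 2*Q²)
k(B) + 76 = (14 + 2*(-22)²) + 76 = (14 + 2*484) + 76 = (14 + 968) + 76 = 982 + 76 = 1058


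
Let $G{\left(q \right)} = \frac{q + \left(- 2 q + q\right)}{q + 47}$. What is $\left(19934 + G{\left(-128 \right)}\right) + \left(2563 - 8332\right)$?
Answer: $14165$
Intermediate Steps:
$G{\left(q \right)} = 0$ ($G{\left(q \right)} = \frac{q - q}{47 + q} = \frac{0}{47 + q} = 0$)
$\left(19934 + G{\left(-128 \right)}\right) + \left(2563 - 8332\right) = \left(19934 + 0\right) + \left(2563 - 8332\right) = 19934 + \left(2563 - 8332\right) = 19934 - 5769 = 14165$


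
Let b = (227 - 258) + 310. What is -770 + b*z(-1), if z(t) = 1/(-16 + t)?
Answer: -13369/17 ≈ -786.41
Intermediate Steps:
b = 279 (b = -31 + 310 = 279)
-770 + b*z(-1) = -770 + 279/(-16 - 1) = -770 + 279/(-17) = -770 + 279*(-1/17) = -770 - 279/17 = -13369/17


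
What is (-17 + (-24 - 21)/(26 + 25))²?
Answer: 92416/289 ≈ 319.78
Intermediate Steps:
(-17 + (-24 - 21)/(26 + 25))² = (-17 - 45/51)² = (-17 - 45*1/51)² = (-17 - 15/17)² = (-304/17)² = 92416/289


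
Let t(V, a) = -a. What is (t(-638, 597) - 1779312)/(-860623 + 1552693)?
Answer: -593303/230690 ≈ -2.5719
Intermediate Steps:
(t(-638, 597) - 1779312)/(-860623 + 1552693) = (-1*597 - 1779312)/(-860623 + 1552693) = (-597 - 1779312)/692070 = -1779909*1/692070 = -593303/230690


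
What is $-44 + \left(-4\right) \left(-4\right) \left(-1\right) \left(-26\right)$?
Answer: $372$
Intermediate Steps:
$-44 + \left(-4\right) \left(-4\right) \left(-1\right) \left(-26\right) = -44 + 16 \left(-1\right) \left(-26\right) = -44 - -416 = -44 + 416 = 372$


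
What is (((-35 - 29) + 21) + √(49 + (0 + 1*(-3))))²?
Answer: (43 - √46)² ≈ 1311.7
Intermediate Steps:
(((-35 - 29) + 21) + √(49 + (0 + 1*(-3))))² = ((-64 + 21) + √(49 + (0 - 3)))² = (-43 + √(49 - 3))² = (-43 + √46)²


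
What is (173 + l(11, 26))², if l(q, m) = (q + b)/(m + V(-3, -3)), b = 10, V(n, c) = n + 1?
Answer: 1934881/64 ≈ 30233.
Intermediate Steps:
V(n, c) = 1 + n
l(q, m) = (10 + q)/(-2 + m) (l(q, m) = (q + 10)/(m + (1 - 3)) = (10 + q)/(m - 2) = (10 + q)/(-2 + m))
(173 + l(11, 26))² = (173 + (10 + 11)/(-2 + 26))² = (173 + 21/24)² = (173 + (1/24)*21)² = (173 + 7/8)² = (1391/8)² = 1934881/64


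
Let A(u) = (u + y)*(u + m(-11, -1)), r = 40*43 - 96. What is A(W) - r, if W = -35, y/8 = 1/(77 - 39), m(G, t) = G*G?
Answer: -87702/19 ≈ -4615.9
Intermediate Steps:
m(G, t) = G²
y = 4/19 (y = 8/(77 - 39) = 8/38 = 8*(1/38) = 4/19 ≈ 0.21053)
r = 1624 (r = 1720 - 96 = 1624)
A(u) = (121 + u)*(4/19 + u) (A(u) = (u + 4/19)*(u + (-11)²) = (4/19 + u)*(u + 121) = (4/19 + u)*(121 + u) = (121 + u)*(4/19 + u))
A(W) - r = (484/19 + (-35)² + (2303/19)*(-35)) - 1*1624 = (484/19 + 1225 - 80605/19) - 1624 = -56846/19 - 1624 = -87702/19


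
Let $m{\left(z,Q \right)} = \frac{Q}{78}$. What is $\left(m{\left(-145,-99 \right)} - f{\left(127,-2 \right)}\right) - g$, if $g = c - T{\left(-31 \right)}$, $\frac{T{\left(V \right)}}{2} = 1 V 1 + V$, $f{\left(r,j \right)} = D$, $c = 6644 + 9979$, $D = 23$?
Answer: $- \frac{436053}{26} \approx -16771.0$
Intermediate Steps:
$c = 16623$
$f{\left(r,j \right)} = 23$
$m{\left(z,Q \right)} = \frac{Q}{78}$ ($m{\left(z,Q \right)} = Q \frac{1}{78} = \frac{Q}{78}$)
$T{\left(V \right)} = 4 V$ ($T{\left(V \right)} = 2 \left(1 V 1 + V\right) = 2 \left(V 1 + V\right) = 2 \left(V + V\right) = 2 \cdot 2 V = 4 V$)
$g = 16747$ ($g = 16623 - 4 \left(-31\right) = 16623 - -124 = 16623 + 124 = 16747$)
$\left(m{\left(-145,-99 \right)} - f{\left(127,-2 \right)}\right) - g = \left(\frac{1}{78} \left(-99\right) - 23\right) - 16747 = \left(- \frac{33}{26} - 23\right) - 16747 = - \frac{631}{26} - 16747 = - \frac{436053}{26}$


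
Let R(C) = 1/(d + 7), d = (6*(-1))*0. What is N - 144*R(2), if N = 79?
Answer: 409/7 ≈ 58.429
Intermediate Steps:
d = 0 (d = -6*0 = 0)
R(C) = 1/7 (R(C) = 1/(0 + 7) = 1/7)
N - 144*R(2) = 79 - 144*1/7 = 79 - 144/7 = 409/7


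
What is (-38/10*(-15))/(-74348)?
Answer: -57/74348 ≈ -0.00076666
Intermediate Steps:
(-38/10*(-15))/(-74348) = (-38*⅒*(-15))*(-1/74348) = -19/5*(-15)*(-1/74348) = 57*(-1/74348) = -57/74348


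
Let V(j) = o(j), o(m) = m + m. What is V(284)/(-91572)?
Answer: -142/22893 ≈ -0.0062028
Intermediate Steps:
o(m) = 2*m
V(j) = 2*j
V(284)/(-91572) = (2*284)/(-91572) = 568*(-1/91572) = -142/22893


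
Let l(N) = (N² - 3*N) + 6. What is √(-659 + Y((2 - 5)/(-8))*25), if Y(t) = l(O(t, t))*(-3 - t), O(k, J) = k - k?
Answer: I*√4661/2 ≈ 34.136*I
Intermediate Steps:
O(k, J) = 0
l(N) = 6 + N² - 3*N
Y(t) = -18 - 6*t (Y(t) = (6 + 0² - 3*0)*(-3 - t) = (6 + 0 + 0)*(-3 - t) = 6*(-3 - t) = -18 - 6*t)
√(-659 + Y((2 - 5)/(-8))*25) = √(-659 + (-18 - 6*(2 - 5)/(-8))*25) = √(-659 + (-18 - (-18)*(-1)/8)*25) = √(-659 + (-18 - 6*3/8)*25) = √(-659 + (-18 - 9/4)*25) = √(-659 - 81/4*25) = √(-659 - 2025/4) = √(-4661/4) = I*√4661/2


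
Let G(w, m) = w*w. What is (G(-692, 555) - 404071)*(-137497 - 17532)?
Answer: -11595083997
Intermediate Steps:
G(w, m) = w**2
(G(-692, 555) - 404071)*(-137497 - 17532) = ((-692)**2 - 404071)*(-137497 - 17532) = (478864 - 404071)*(-155029) = 74793*(-155029) = -11595083997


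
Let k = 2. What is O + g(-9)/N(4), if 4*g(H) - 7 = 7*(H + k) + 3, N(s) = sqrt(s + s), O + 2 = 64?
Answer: 62 - 39*sqrt(2)/16 ≈ 58.553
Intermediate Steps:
O = 62 (O = -2 + 64 = 62)
N(s) = sqrt(2)*sqrt(s) (N(s) = sqrt(2*s) = sqrt(2)*sqrt(s))
g(H) = 6 + 7*H/4 (g(H) = 7/4 + (7*(H + 2) + 3)/4 = 7/4 + (7*(2 + H) + 3)/4 = 7/4 + ((14 + 7*H) + 3)/4 = 7/4 + (17 + 7*H)/4 = 7/4 + (17/4 + 7*H/4) = 6 + 7*H/4)
O + g(-9)/N(4) = 62 + (6 + (7/4)*(-9))/((sqrt(2)*sqrt(4))) = 62 + (6 - 63/4)/((sqrt(2)*2)) = 62 - 39*sqrt(2)/4/4 = 62 - 39*sqrt(2)/16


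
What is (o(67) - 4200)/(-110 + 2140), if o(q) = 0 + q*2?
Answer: -2033/1015 ≈ -2.0030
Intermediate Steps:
o(q) = 2*q (o(q) = 0 + 2*q = 2*q)
(o(67) - 4200)/(-110 + 2140) = (2*67 - 4200)/(-110 + 2140) = (134 - 4200)/2030 = -4066*1/2030 = -2033/1015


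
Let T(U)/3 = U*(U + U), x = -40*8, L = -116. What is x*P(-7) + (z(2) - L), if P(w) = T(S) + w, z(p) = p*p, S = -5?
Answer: -45640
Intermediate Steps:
x = -320
z(p) = p²
T(U) = 6*U² (T(U) = 3*(U*(U + U)) = 3*(U*(2*U)) = 3*(2*U²) = 6*U²)
P(w) = 150 + w (P(w) = 6*(-5)² + w = 6*25 + w = 150 + w)
x*P(-7) + (z(2) - L) = -320*(150 - 7) + (2² - 1*(-116)) = -320*143 + (4 + 116) = -45760 + 120 = -45640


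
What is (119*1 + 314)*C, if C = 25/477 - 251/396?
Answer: -5283899/20988 ≈ -251.76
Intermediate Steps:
C = -12203/20988 (C = 25*(1/477) - 251*1/396 = 25/477 - 251/396 = -12203/20988 ≈ -0.58143)
(119*1 + 314)*C = (119*1 + 314)*(-12203/20988) = (119 + 314)*(-12203/20988) = 433*(-12203/20988) = -5283899/20988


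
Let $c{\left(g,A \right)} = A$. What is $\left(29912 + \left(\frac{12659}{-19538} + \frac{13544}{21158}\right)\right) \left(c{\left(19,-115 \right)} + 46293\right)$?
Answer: $\frac{142749693788309311}{103346251} \approx 1.3813 \cdot 10^{9}$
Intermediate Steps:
$\left(29912 + \left(\frac{12659}{-19538} + \frac{13544}{21158}\right)\right) \left(c{\left(19,-115 \right)} + 46293\right) = \left(29912 + \left(\frac{12659}{-19538} + \frac{13544}{21158}\right)\right) \left(-115 + 46293\right) = \left(29912 + \left(12659 \left(- \frac{1}{19538}\right) + 13544 \cdot \frac{1}{21158}\right)\right) 46178 = \left(29912 + \left(- \frac{12659}{19538} + \frac{6772}{10579}\right)\right) 46178 = \left(29912 - \frac{1608225}{206692502}\right) 46178 = \frac{6182584511599}{206692502} \cdot 46178 = \frac{142749693788309311}{103346251}$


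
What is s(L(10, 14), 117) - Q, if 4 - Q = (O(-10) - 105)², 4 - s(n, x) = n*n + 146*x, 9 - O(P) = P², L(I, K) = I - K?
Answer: 21318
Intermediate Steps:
O(P) = 9 - P²
s(n, x) = 4 - n² - 146*x (s(n, x) = 4 - (n*n + 146*x) = 4 - (n² + 146*x) = 4 + (-n² - 146*x) = 4 - n² - 146*x)
Q = -38412 (Q = 4 - ((9 - 1*(-10)²) - 105)² = 4 - ((9 - 1*100) - 105)² = 4 - ((9 - 100) - 105)² = 4 - (-91 - 105)² = 4 - 1*(-196)² = 4 - 1*38416 = 4 - 38416 = -38412)
s(L(10, 14), 117) - Q = (4 - (10 - 1*14)² - 146*117) - 1*(-38412) = (4 - (10 - 14)² - 17082) + 38412 = (4 - 1*(-4)² - 17082) + 38412 = (4 - 1*16 - 17082) + 38412 = (4 - 16 - 17082) + 38412 = -17094 + 38412 = 21318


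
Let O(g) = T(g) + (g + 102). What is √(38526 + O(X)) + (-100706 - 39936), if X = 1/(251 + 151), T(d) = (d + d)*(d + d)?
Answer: -140642 + √6242439718/402 ≈ -1.4045e+5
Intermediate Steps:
T(d) = 4*d² (T(d) = (2*d)*(2*d) = 4*d²)
X = 1/402 ≈ 0.0024876
O(g) = 102 + g + 4*g² (O(g) = 4*g² + (g + 102) = 4*g² + (102 + g) = 102 + g + 4*g²)
√(38526 + O(X)) + (-100706 - 39936) = √(38526 + (102 + 1/402 + 4*(1/402)²)) + (-100706 - 39936) = √(38526 + (102 + 1/402 + 4*(1/161604))) - 140642 = √(38526 + (102 + 1/402 + 1/40401)) - 140642 = √(38526 + 8242007/80802) - 140642 = √(3121219859/80802) - 140642 = √6242439718/402 - 140642 = -140642 + √6242439718/402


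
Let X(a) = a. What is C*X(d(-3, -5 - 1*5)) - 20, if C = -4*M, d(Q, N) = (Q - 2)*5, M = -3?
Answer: -320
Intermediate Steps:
d(Q, N) = -10 + 5*Q (d(Q, N) = (-2 + Q)*5 = -10 + 5*Q)
C = 12 (C = -4*(-3) = 12)
C*X(d(-3, -5 - 1*5)) - 20 = 12*(-10 + 5*(-3)) - 20 = 12*(-10 - 15) - 20 = 12*(-25) - 20 = -300 - 20 = -320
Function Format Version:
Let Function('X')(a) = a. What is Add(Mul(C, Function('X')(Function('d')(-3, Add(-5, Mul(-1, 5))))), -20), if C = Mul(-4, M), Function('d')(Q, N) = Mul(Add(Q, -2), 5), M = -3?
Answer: -320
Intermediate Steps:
Function('d')(Q, N) = Add(-10, Mul(5, Q)) (Function('d')(Q, N) = Mul(Add(-2, Q), 5) = Add(-10, Mul(5, Q)))
C = 12 (C = Mul(-4, -3) = 12)
Add(Mul(C, Function('X')(Function('d')(-3, Add(-5, Mul(-1, 5))))), -20) = Add(Mul(12, Add(-10, Mul(5, -3))), -20) = Add(Mul(12, Add(-10, -15)), -20) = Add(Mul(12, -25), -20) = Add(-300, -20) = -320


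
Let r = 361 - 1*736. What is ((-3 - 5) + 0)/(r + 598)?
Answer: -8/223 ≈ -0.035874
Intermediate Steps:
r = -375 (r = 361 - 736 = -375)
((-3 - 5) + 0)/(r + 598) = ((-3 - 5) + 0)/(-375 + 598) = (-8 + 0)/223 = -8*1/223 = -8/223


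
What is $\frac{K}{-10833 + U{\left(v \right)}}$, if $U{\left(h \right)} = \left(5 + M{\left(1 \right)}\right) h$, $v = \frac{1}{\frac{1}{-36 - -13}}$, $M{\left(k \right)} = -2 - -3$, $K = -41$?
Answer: $\frac{41}{10971} \approx 0.0037371$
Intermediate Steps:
$M{\left(k \right)} = 1$ ($M{\left(k \right)} = -2 + 3 = 1$)
$v = -23$ ($v = \frac{1}{\frac{1}{-36 + 13}} = \frac{1}{\frac{1}{-23}} = \frac{1}{- \frac{1}{23}} = -23$)
$U{\left(h \right)} = 6 h$ ($U{\left(h \right)} = \left(5 + 1\right) h = 6 h$)
$\frac{K}{-10833 + U{\left(v \right)}} = \frac{1}{-10833 + 6 \left(-23\right)} \left(-41\right) = \frac{1}{-10833 - 138} \left(-41\right) = \frac{1}{-10971} \left(-41\right) = \left(- \frac{1}{10971}\right) \left(-41\right) = \frac{41}{10971}$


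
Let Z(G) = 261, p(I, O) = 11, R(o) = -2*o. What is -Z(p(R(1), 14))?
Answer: -261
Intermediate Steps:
-Z(p(R(1), 14)) = -1*261 = -261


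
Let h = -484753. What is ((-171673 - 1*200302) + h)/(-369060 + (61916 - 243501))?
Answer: 856728/550645 ≈ 1.5559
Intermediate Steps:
((-171673 - 1*200302) + h)/(-369060 + (61916 - 243501)) = ((-171673 - 1*200302) - 484753)/(-369060 + (61916 - 243501)) = ((-171673 - 200302) - 484753)/(-369060 - 181585) = (-371975 - 484753)/(-550645) = -856728*(-1/550645) = 856728/550645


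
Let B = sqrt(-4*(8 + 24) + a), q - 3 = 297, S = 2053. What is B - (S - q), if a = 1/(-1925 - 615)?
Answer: -1753 + I*sqrt(206451835)/1270 ≈ -1753.0 + 11.314*I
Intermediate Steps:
a = -1/2540 (a = 1/(-2540) = -1/2540 ≈ -0.00039370)
q = 300 (q = 3 + 297 = 300)
B = I*sqrt(206451835)/1270 (B = sqrt(-4*(8 + 24) - 1/2540) = sqrt(-4*32 - 1/2540) = sqrt(-128 - 1/2540) = sqrt(-325121/2540) = I*sqrt(206451835)/1270 ≈ 11.314*I)
B - (S - q) = I*sqrt(206451835)/1270 - (2053 - 1*300) = I*sqrt(206451835)/1270 - (2053 - 300) = I*sqrt(206451835)/1270 - 1*1753 = I*sqrt(206451835)/1270 - 1753 = -1753 + I*sqrt(206451835)/1270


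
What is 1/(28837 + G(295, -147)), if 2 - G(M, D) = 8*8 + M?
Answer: 1/28480 ≈ 3.5112e-5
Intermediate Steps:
G(M, D) = -62 - M (G(M, D) = 2 - (8*8 + M) = 2 - (64 + M) = 2 + (-64 - M) = -62 - M)
1/(28837 + G(295, -147)) = 1/(28837 + (-62 - 1*295)) = 1/(28837 + (-62 - 295)) = 1/(28837 - 357) = 1/28480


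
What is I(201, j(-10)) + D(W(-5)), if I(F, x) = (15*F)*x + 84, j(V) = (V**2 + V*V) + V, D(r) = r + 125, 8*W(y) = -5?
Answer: 4584467/8 ≈ 5.7306e+5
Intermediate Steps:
W(y) = -5/8 (W(y) = (1/8)*(-5) = -5/8)
D(r) = 125 + r
j(V) = V + 2*V**2 (j(V) = (V**2 + V**2) + V = 2*V**2 + V = V + 2*V**2)
I(F, x) = 84 + 15*F*x (I(F, x) = 15*F*x + 84 = 84 + 15*F*x)
I(201, j(-10)) + D(W(-5)) = (84 + 15*201*(-10*(1 + 2*(-10)))) + (125 - 5/8) = (84 + 15*201*(-10*(1 - 20))) + 995/8 = (84 + 15*201*(-10*(-19))) + 995/8 = (84 + 15*201*190) + 995/8 = (84 + 572850) + 995/8 = 572934 + 995/8 = 4584467/8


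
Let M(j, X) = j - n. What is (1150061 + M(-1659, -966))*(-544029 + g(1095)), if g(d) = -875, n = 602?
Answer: -625440811200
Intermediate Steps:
M(j, X) = -602 + j (M(j, X) = j - 1*602 = j - 602 = -602 + j)
(1150061 + M(-1659, -966))*(-544029 + g(1095)) = (1150061 + (-602 - 1659))*(-544029 - 875) = (1150061 - 2261)*(-544904) = 1147800*(-544904) = -625440811200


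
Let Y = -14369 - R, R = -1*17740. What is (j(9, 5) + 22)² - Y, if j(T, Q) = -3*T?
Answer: -3346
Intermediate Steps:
R = -17740
Y = 3371 (Y = -14369 - 1*(-17740) = -14369 + 17740 = 3371)
(j(9, 5) + 22)² - Y = (-3*9 + 22)² - 1*3371 = (-27 + 22)² - 3371 = (-5)² - 3371 = 25 - 3371 = -3346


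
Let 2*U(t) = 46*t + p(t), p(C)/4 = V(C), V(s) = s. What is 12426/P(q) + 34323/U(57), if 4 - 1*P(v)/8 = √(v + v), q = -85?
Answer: 1693067/29450 + 2071*I*√170/248 ≈ 57.49 + 108.88*I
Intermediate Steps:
p(C) = 4*C
P(v) = 32 - 8*√2*√v (P(v) = 32 - 8*√(v + v) = 32 - 8*√2*√v)
U(t) = 25*t (U(t) = (46*t + 4*t)/2 = (50*t)/2 = 25*t)
12426/P(q) + 34323/U(57) = 12426/(32 - 8*√2*√(-85)) + 34323/((25*57)) = 12426/(32 - 8*√2*I*√85) + 34323/1425 = 12426/(32 - 8*I*√170) + 34323*(1/1425) = 12426/(32 - 8*I*√170) + 11441/475 = 11441/475 + 12426/(32 - 8*I*√170)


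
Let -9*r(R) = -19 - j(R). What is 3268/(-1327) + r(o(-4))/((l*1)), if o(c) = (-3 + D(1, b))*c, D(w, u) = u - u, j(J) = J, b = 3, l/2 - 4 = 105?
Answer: -6370679/2603574 ≈ -2.4469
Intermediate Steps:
l = 218 (l = 8 + 2*105 = 8 + 210 = 218)
D(w, u) = 0
o(c) = -3*c (o(c) = (-3 + 0)*c = -3*c)
r(R) = 19/9 + R/9 (r(R) = -(-19 - R)/9 = 19/9 + R/9)
3268/(-1327) + r(o(-4))/((l*1)) = 3268/(-1327) + (19/9 + (-3*(-4))/9)/((218*1)) = 3268*(-1/1327) + (19/9 + (⅑)*12)/218 = -3268/1327 + (19/9 + 4/3)*(1/218) = -3268/1327 + (31/9)*(1/218) = -3268/1327 + 31/1962 = -6370679/2603574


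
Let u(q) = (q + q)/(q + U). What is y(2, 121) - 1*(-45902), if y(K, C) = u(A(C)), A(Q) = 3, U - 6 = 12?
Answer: 321316/7 ≈ 45902.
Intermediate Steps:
U = 18 (U = 6 + 12 = 18)
u(q) = 2*q/(18 + q) (u(q) = (q + q)/(q + 18) = (2*q)/(18 + q) = 2*q/(18 + q))
y(K, C) = 2/7 (y(K, C) = 2*3/(18 + 3) = 2*3/21 = 2*3*(1/21) = 2/7)
y(2, 121) - 1*(-45902) = 2/7 - 1*(-45902) = 2/7 + 45902 = 321316/7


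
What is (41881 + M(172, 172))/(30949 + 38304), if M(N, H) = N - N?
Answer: 41881/69253 ≈ 0.60475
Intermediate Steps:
M(N, H) = 0
(41881 + M(172, 172))/(30949 + 38304) = (41881 + 0)/(30949 + 38304) = 41881/69253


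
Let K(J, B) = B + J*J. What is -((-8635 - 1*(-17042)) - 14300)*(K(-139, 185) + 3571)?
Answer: 135992761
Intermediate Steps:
K(J, B) = B + J²
-((-8635 - 1*(-17042)) - 14300)*(K(-139, 185) + 3571) = -((-8635 - 1*(-17042)) - 14300)*((185 + (-139)²) + 3571) = -((-8635 + 17042) - 14300)*((185 + 19321) + 3571) = -(8407 - 14300)*(19506 + 3571) = -(-5893)*23077 = -1*(-135992761) = 135992761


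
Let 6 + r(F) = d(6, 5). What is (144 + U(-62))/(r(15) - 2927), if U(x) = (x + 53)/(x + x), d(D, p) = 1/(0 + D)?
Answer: -53595/1091014 ≈ -0.049124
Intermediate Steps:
d(D, p) = 1/D
r(F) = -35/6 (r(F) = -6 + 1/6 = -35/6)
U(x) = (53 + x)/(2*x) (U(x) = (53 + x)/((2*x)) = (53 + x)*(1/(2*x)) = (53 + x)/(2*x))
(144 + U(-62))/(r(15) - 2927) = (144 + (1/2)*(53 - 62)/(-62))/(-35/6 - 2927) = (144 + (1/2)*(-1/62)*(-9))/(-17597/6) = (144 + 9/124)*(-6/17597) = (17865/124)*(-6/17597) = -53595/1091014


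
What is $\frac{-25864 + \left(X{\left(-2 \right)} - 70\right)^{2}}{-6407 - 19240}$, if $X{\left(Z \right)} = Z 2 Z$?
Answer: $\frac{7340}{8549} \approx 0.85858$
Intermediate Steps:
$X{\left(Z \right)} = 2 Z^{2}$ ($X{\left(Z \right)} = 2 Z Z = 2 Z^{2}$)
$\frac{-25864 + \left(X{\left(-2 \right)} - 70\right)^{2}}{-6407 - 19240} = \frac{-25864 + \left(2 \left(-2\right)^{2} - 70\right)^{2}}{-6407 - 19240} = \frac{-25864 + \left(2 \cdot 4 - 70\right)^{2}}{-25647} = \left(-25864 + \left(8 - 70\right)^{2}\right) \left(- \frac{1}{25647}\right) = \left(-25864 + \left(-62\right)^{2}\right) \left(- \frac{1}{25647}\right) = \left(-25864 + 3844\right) \left(- \frac{1}{25647}\right) = \left(-22020\right) \left(- \frac{1}{25647}\right) = \frac{7340}{8549}$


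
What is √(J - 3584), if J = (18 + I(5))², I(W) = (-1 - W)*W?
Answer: 4*I*√215 ≈ 58.651*I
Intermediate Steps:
I(W) = W*(-1 - W)
J = 144 (J = (18 - 1*5*(1 + 5))² = (18 - 1*5*6)² = (18 - 30)² = (-12)² = 144)
√(J - 3584) = √(144 - 3584) = √(-3440) = 4*I*√215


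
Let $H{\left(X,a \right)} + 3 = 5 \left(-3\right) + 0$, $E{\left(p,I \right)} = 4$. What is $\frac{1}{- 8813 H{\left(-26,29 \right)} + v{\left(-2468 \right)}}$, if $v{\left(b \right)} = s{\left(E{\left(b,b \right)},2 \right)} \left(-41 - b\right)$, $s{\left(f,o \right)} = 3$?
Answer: $\frac{1}{165915} \approx 6.0272 \cdot 10^{-6}$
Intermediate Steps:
$H{\left(X,a \right)} = -18$ ($H{\left(X,a \right)} = -3 + \left(5 \left(-3\right) + 0\right) = -3 + \left(-15 + 0\right) = -3 - 15 = -18$)
$v{\left(b \right)} = -123 - 3 b$ ($v{\left(b \right)} = 3 \left(-41 - b\right) = -123 - 3 b$)
$\frac{1}{- 8813 H{\left(-26,29 \right)} + v{\left(-2468 \right)}} = \frac{1}{\left(-8813\right) \left(-18\right) - -7281} = \frac{1}{158634 + \left(-123 + 7404\right)} = \frac{1}{158634 + 7281} = \frac{1}{165915}$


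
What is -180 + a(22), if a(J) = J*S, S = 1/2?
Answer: -169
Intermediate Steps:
S = ½ ≈ 0.50000
a(J) = J/2 (a(J) = J*(½) = J/2)
-180 + a(22) = -180 + (½)*22 = -180 + 11 = -169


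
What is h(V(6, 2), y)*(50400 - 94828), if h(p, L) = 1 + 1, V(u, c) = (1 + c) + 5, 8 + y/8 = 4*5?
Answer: -88856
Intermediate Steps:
y = 96 (y = -64 + 8*(4*5) = -64 + 8*20 = -64 + 160 = 96)
V(u, c) = 6 + c
h(p, L) = 2
h(V(6, 2), y)*(50400 - 94828) = 2*(50400 - 94828) = 2*(-44428) = -88856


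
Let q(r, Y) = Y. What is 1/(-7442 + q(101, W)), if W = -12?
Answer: -1/7454 ≈ -0.00013416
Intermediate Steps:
1/(-7442 + q(101, W)) = 1/(-7442 - 12) = 1/(-7454) = -1/7454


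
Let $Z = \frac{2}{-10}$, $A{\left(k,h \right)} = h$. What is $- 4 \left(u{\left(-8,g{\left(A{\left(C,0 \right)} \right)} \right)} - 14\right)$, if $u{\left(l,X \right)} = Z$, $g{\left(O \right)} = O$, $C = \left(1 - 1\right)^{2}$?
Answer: $\frac{284}{5} \approx 56.8$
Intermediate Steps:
$C = 0$ ($C = 0^{2} = 0$)
$Z = - \frac{1}{5}$ ($Z = 2 \left(- \frac{1}{10}\right) = - \frac{1}{5} \approx -0.2$)
$u{\left(l,X \right)} = - \frac{1}{5}$
$- 4 \left(u{\left(-8,g{\left(A{\left(C,0 \right)} \right)} \right)} - 14\right) = - 4 \left(- \frac{1}{5} - 14\right) = \left(-4\right) \left(- \frac{71}{5}\right) = \frac{284}{5}$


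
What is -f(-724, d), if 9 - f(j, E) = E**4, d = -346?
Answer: 14331920647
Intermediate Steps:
f(j, E) = 9 - E**4
-f(-724, d) = -(9 - 1*(-346)**4) = -(9 - 1*14331920656) = -(9 - 14331920656) = -1*(-14331920647) = 14331920647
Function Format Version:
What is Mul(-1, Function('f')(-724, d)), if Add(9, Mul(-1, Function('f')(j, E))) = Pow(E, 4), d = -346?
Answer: 14331920647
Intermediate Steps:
Function('f')(j, E) = Add(9, Mul(-1, Pow(E, 4)))
Mul(-1, Function('f')(-724, d)) = Mul(-1, Add(9, Mul(-1, Pow(-346, 4)))) = Mul(-1, Add(9, Mul(-1, 14331920656))) = Mul(-1, Add(9, -14331920656)) = Mul(-1, -14331920647) = 14331920647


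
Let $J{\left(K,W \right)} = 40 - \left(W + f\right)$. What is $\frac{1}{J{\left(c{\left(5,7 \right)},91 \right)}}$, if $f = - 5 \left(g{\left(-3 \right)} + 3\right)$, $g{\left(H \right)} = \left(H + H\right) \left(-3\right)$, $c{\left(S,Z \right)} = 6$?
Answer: $\frac{1}{54} \approx 0.018519$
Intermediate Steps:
$g{\left(H \right)} = - 6 H$ ($g{\left(H \right)} = 2 H \left(-3\right) = - 6 H$)
$f = -105$ ($f = - 5 \left(\left(-6\right) \left(-3\right) + 3\right) = - 5 \left(18 + 3\right) = \left(-5\right) 21 = -105$)
$J{\left(K,W \right)} = 145 - W$ ($J{\left(K,W \right)} = 40 - \left(W - 105\right) = 40 - \left(-105 + W\right) = 145 - W$)
$\frac{1}{J{\left(c{\left(5,7 \right)},91 \right)}} = \frac{1}{145 - 91} = \frac{1}{54}$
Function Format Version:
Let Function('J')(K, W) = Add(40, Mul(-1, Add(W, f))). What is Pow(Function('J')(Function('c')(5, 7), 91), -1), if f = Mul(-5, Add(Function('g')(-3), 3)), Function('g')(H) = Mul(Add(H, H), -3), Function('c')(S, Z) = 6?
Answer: Rational(1, 54) ≈ 0.018519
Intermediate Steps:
Function('g')(H) = Mul(-6, H) (Function('g')(H) = Mul(Mul(2, H), -3) = Mul(-6, H))
f = -105 (f = Mul(-5, Add(Mul(-6, -3), 3)) = Mul(-5, Add(18, 3)) = Mul(-5, 21) = -105)
Function('J')(K, W) = Add(145, Mul(-1, W)) (Function('J')(K, W) = Add(40, Mul(-1, Add(W, -105))) = Add(40, Mul(-1, Add(-105, W))) = Add(40, Add(105, Mul(-1, W))) = Add(145, Mul(-1, W)))
Pow(Function('J')(Function('c')(5, 7), 91), -1) = Pow(Add(145, Mul(-1, 91)), -1) = Pow(Add(145, -91), -1) = Pow(54, -1) = Rational(1, 54)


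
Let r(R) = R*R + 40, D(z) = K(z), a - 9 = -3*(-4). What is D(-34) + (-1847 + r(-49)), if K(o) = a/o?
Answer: 20175/34 ≈ 593.38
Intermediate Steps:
a = 21 (a = 9 - 3*(-4) = 9 + 12 = 21)
K(o) = 21/o
D(z) = 21/z
r(R) = 40 + R² (r(R) = R² + 40 = 40 + R²)
D(-34) + (-1847 + r(-49)) = 21/(-34) + (-1847 + (40 + (-49)²)) = 21*(-1/34) + (-1847 + (40 + 2401)) = -21/34 + (-1847 + 2441) = -21/34 + 594 = 20175/34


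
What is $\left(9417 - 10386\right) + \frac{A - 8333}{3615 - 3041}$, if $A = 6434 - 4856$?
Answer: $- \frac{80423}{82} \approx -980.77$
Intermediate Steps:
$A = 1578$ ($A = 6434 - 4856 = 1578$)
$\left(9417 - 10386\right) + \frac{A - 8333}{3615 - 3041} = \left(9417 - 10386\right) + \frac{1578 - 8333}{3615 - 3041} = \left(9417 - 10386\right) - \frac{6755}{574} = \left(9417 - 10386\right) - \frac{965}{82} = -969 - \frac{965}{82} = - \frac{80423}{82}$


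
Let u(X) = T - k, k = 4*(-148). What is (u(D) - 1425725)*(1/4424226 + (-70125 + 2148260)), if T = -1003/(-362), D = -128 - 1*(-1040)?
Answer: -4743229990086991854073/1601569812 ≈ -2.9616e+12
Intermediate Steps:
D = 912 (D = -128 + 1040 = 912)
T = 1003/362 (T = -1003*(-1/362) = 1003/362 ≈ 2.7707)
k = -592
u(X) = 215307/362 (u(X) = 1003/362 - 1*(-592) = 1003/362 + 592 = 215307/362)
(u(D) - 1425725)*(1/4424226 + (-70125 + 2148260)) = (215307/362 - 1425725)*(1/4424226 + (-70125 + 2148260)) = -515897143*(1/4424226 + 2078135)/362 = -515897143/362*9194138898511/4424226 = -4743229990086991854073/1601569812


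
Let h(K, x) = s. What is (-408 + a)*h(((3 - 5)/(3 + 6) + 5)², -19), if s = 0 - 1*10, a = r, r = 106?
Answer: 3020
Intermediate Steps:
a = 106
s = -10 (s = 0 - 10 = -10)
h(K, x) = -10
(-408 + a)*h(((3 - 5)/(3 + 6) + 5)², -19) = (-408 + 106)*(-10) = -302*(-10) = 3020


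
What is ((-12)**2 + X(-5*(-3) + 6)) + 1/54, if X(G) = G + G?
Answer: 10045/54 ≈ 186.02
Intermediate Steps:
X(G) = 2*G
((-12)**2 + X(-5*(-3) + 6)) + 1/54 = ((-12)**2 + 2*(-5*(-3) + 6)) + 1/54 = (144 + 2*(15 + 6)) + 1/54 = (144 + 2*21) + 1/54 = (144 + 42) + 1/54 = 186 + 1/54 = 10045/54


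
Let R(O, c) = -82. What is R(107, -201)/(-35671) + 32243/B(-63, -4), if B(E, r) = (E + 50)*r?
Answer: 1150144317/1854892 ≈ 620.06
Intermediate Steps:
B(E, r) = r*(50 + E) (B(E, r) = (50 + E)*r = r*(50 + E))
R(107, -201)/(-35671) + 32243/B(-63, -4) = -82/(-35671) + 32243/((-4*(50 - 63))) = -82*(-1/35671) + 32243/((-4*(-13))) = 82/35671 + 32243/52 = 1150144317/1854892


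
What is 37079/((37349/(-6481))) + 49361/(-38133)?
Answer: -9165546642856/1424229417 ≈ -6435.4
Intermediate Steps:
37079/((37349/(-6481))) + 49361/(-38133) = 37079/((37349*(-1/6481))) + 49361*(-1/38133) = 37079/(-37349/6481) - 49361/38133 = 37079*(-6481/37349) - 49361/38133 = -240308999/37349 - 49361/38133 = -9165546642856/1424229417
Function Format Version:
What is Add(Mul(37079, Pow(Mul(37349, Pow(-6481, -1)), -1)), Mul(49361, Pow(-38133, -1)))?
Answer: Rational(-9165546642856, 1424229417) ≈ -6435.4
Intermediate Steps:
Add(Mul(37079, Pow(Mul(37349, Pow(-6481, -1)), -1)), Mul(49361, Pow(-38133, -1))) = Add(Mul(37079, Pow(Mul(37349, Rational(-1, 6481)), -1)), Mul(49361, Rational(-1, 38133))) = Add(Mul(37079, Pow(Rational(-37349, 6481), -1)), Rational(-49361, 38133)) = Add(Mul(37079, Rational(-6481, 37349)), Rational(-49361, 38133)) = Add(Rational(-240308999, 37349), Rational(-49361, 38133)) = Rational(-9165546642856, 1424229417)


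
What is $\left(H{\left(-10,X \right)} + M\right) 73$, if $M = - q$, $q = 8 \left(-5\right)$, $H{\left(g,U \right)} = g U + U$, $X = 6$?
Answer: $-1022$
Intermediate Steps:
$H{\left(g,U \right)} = U + U g$ ($H{\left(g,U \right)} = U g + U = U + U g$)
$q = -40$
$M = 40$ ($M = \left(-1\right) \left(-40\right) = 40$)
$\left(H{\left(-10,X \right)} + M\right) 73 = \left(6 \left(1 - 10\right) + 40\right) 73 = \left(6 \left(-9\right) + 40\right) 73 = \left(-54 + 40\right) 73 = \left(-14\right) 73 = -1022$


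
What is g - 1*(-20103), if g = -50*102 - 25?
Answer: 14978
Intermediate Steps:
g = -5125 (g = -5100 - 25 = -5125)
g - 1*(-20103) = -5125 - 1*(-20103) = -5125 + 20103 = 14978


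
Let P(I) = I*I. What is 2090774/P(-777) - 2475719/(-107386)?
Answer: 245597601845/9261720342 ≈ 26.517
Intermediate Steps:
P(I) = I²
2090774/P(-777) - 2475719/(-107386) = 2090774/((-777)²) - 2475719/(-107386) = 2090774/603729 - 2475719*(-1/107386) = 2090774*(1/603729) + 2475719/107386 = 298682/86247 + 2475719/107386 = 245597601845/9261720342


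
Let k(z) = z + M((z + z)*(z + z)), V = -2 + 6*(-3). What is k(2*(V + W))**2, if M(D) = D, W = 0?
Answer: 40449600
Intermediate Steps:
V = -20 (V = -2 - 18 = -20)
k(z) = z + 4*z**2 (k(z) = z + (z + z)*(z + z) = z + (2*z)*(2*z) = z + 4*z**2)
k(2*(V + W))**2 = ((2*(-20 + 0))*(1 + 4*(2*(-20 + 0))))**2 = ((2*(-20))*(1 + 4*(2*(-20))))**2 = (-40*(1 + 4*(-40)))**2 = (-40*(1 - 160))**2 = (-40*(-159))**2 = 6360**2 = 40449600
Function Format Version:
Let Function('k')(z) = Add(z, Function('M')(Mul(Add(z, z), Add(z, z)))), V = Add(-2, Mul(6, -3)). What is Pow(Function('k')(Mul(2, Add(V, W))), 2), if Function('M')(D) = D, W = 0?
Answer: 40449600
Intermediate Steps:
V = -20 (V = Add(-2, -18) = -20)
Function('k')(z) = Add(z, Mul(4, Pow(z, 2))) (Function('k')(z) = Add(z, Mul(Add(z, z), Add(z, z))) = Add(z, Mul(Mul(2, z), Mul(2, z))) = Add(z, Mul(4, Pow(z, 2))))
Pow(Function('k')(Mul(2, Add(V, W))), 2) = Pow(Mul(Mul(2, Add(-20, 0)), Add(1, Mul(4, Mul(2, Add(-20, 0))))), 2) = Pow(Mul(Mul(2, -20), Add(1, Mul(4, Mul(2, -20)))), 2) = Pow(Mul(-40, Add(1, Mul(4, -40))), 2) = Pow(Mul(-40, Add(1, -160)), 2) = Pow(Mul(-40, -159), 2) = Pow(6360, 2) = 40449600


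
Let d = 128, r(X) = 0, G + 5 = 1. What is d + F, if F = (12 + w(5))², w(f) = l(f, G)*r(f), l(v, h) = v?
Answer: 272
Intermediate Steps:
G = -4 (G = -5 + 1 = -4)
w(f) = 0 (w(f) = f*0 = 0)
F = 144 (F = (12 + 0)² = 12² = 144)
d + F = 128 + 144 = 272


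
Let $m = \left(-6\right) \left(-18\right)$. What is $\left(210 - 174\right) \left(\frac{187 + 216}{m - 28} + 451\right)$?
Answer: $\frac{328347}{20} \approx 16417.0$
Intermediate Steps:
$m = 108$
$\left(210 - 174\right) \left(\frac{187 + 216}{m - 28} + 451\right) = \left(210 - 174\right) \left(\frac{187 + 216}{108 - 28} + 451\right) = 36 \left(\frac{403}{80} + 451\right) = 36 \cdot \frac{36483}{80} = \frac{328347}{20}$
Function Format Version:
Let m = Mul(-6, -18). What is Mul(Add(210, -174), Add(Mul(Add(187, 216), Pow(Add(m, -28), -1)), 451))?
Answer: Rational(328347, 20) ≈ 16417.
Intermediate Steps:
m = 108
Mul(Add(210, -174), Add(Mul(Add(187, 216), Pow(Add(m, -28), -1)), 451)) = Mul(Add(210, -174), Add(Mul(Add(187, 216), Pow(Add(108, -28), -1)), 451)) = Mul(36, Add(Mul(403, Pow(80, -1)), 451)) = Mul(36, Add(Mul(403, Rational(1, 80)), 451)) = Mul(36, Add(Rational(403, 80), 451)) = Mul(36, Rational(36483, 80)) = Rational(328347, 20)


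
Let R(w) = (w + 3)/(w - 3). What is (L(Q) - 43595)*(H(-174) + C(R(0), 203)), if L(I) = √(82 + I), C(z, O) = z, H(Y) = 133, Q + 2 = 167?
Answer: -5754540 + 132*√247 ≈ -5.7525e+6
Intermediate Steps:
Q = 165 (Q = -2 + 167 = 165)
R(w) = (3 + w)/(-3 + w)
(L(Q) - 43595)*(H(-174) + C(R(0), 203)) = (√(82 + 165) - 43595)*(133 + (3 + 0)/(-3 + 0)) = (√247 - 43595)*(133 + 3/(-3)) = (-43595 + √247)*(133 - ⅓*3) = (-43595 + √247)*(133 - 1) = (-43595 + √247)*132 = -5754540 + 132*√247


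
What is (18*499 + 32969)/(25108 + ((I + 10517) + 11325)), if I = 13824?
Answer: 5993/8682 ≈ 0.69028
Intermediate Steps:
(18*499 + 32969)/(25108 + ((I + 10517) + 11325)) = (18*499 + 32969)/(25108 + ((13824 + 10517) + 11325)) = (8982 + 32969)/(25108 + (24341 + 11325)) = 41951/(25108 + 35666) = 41951/60774 = 41951*(1/60774) = 5993/8682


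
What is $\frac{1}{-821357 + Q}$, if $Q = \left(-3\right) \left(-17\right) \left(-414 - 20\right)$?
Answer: $- \frac{1}{843491} \approx -1.1855 \cdot 10^{-6}$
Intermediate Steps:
$Q = -22134$ ($Q = 51 \left(-434\right) = -22134$)
$\frac{1}{-821357 + Q} = \frac{1}{-821357 - 22134} = \frac{1}{-843491} = - \frac{1}{843491}$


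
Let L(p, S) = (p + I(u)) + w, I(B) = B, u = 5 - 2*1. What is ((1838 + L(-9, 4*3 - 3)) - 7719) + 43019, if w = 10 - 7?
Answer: 37135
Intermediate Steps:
w = 3
u = 3 (u = 5 - 2 = 3)
L(p, S) = 6 + p (L(p, S) = (p + 3) + 3 = (3 + p) + 3 = 6 + p)
((1838 + L(-9, 4*3 - 3)) - 7719) + 43019 = ((1838 + (6 - 9)) - 7719) + 43019 = ((1838 - 3) - 7719) + 43019 = (1835 - 7719) + 43019 = -5884 + 43019 = 37135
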